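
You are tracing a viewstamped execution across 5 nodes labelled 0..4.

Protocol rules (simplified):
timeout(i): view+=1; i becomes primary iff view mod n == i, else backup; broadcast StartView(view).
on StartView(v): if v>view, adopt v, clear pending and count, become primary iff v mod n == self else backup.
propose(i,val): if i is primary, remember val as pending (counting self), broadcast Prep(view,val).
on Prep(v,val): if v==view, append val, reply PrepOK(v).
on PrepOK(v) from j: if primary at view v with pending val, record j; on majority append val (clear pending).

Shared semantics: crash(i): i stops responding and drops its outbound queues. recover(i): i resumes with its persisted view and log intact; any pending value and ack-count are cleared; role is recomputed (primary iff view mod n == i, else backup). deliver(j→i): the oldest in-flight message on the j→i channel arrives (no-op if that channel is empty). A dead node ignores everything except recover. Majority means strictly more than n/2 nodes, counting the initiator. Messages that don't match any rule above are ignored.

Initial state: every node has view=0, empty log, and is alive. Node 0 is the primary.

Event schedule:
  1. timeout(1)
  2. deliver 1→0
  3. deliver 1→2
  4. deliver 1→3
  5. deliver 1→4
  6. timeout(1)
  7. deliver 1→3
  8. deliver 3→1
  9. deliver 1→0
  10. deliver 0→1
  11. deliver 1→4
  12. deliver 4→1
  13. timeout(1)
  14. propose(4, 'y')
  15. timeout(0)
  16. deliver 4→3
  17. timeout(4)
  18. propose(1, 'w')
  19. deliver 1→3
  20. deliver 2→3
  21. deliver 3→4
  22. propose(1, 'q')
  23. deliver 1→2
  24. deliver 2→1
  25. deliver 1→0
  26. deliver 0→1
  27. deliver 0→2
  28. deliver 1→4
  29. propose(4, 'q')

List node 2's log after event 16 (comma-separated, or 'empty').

empty

[1] timeout(1) → N1(prim v1 [-])
[2] deliver 1→0 → N0(back v1 [-])
[3] deliver 1→2 → N2(back v1 [-])
[4] deliver 1→3 → N3(back v1 [-])
[5] deliver 1→4 → N4(back v1 [-])
[6] timeout(1) → N1(back v2 [-])
[7] deliver 1→3 → N3(back v2 [-])
[8] deliver 3→1 → ∅
[9] deliver 1→0 → N0(back v2 [-])
[10] deliver 0→1 → ∅
[11] deliver 1→4 → N4(back v2 [-])
[12] deliver 4→1 → ∅
[13] timeout(1) → N1(back v3 [-])
[14] propose(4,'y') → ∅
[15] timeout(0) → N0(back v3 [-])
[16] deliver 4→3 → ∅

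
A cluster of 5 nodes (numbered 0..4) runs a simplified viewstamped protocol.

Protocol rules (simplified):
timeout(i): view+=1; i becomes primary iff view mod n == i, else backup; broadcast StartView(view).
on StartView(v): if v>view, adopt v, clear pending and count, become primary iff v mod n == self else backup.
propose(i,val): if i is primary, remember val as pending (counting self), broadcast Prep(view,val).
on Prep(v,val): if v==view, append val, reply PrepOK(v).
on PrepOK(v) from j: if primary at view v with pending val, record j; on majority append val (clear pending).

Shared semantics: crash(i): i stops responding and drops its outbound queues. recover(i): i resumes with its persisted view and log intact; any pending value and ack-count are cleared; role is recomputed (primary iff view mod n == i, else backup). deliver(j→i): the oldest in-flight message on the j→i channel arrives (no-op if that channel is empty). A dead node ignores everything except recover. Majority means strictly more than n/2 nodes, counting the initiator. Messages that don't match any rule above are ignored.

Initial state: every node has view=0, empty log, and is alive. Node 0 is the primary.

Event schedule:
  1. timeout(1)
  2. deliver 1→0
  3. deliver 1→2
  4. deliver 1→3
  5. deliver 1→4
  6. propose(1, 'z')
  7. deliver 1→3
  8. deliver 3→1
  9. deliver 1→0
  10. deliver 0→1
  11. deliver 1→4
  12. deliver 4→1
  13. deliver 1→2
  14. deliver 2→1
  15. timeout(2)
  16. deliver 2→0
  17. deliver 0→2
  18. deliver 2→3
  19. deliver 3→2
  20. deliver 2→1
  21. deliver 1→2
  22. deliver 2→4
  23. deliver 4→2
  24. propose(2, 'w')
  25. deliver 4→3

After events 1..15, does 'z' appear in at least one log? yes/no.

1. timeout(1):  <1:prim v1 ->
2. deliver 1→0:  <0:back v1 ->
3. deliver 1→2:  <2:back v1 ->
4. deliver 1→3:  <3:back v1 ->
5. deliver 1→4:  <4:back v1 ->
6. propose(1,'z'):  nop
7. deliver 1→3:  <3:back v1 z>
8. deliver 3→1:  nop
9. deliver 1→0:  <0:back v1 z>
10. deliver 0→1:  <1:prim v1 z>
11. deliver 1→4:  <4:back v1 z>
12. deliver 4→1:  nop
13. deliver 1→2:  <2:back v1 z>
14. deliver 2→1:  nop
15. timeout(2):  <2:prim v2 z>

yes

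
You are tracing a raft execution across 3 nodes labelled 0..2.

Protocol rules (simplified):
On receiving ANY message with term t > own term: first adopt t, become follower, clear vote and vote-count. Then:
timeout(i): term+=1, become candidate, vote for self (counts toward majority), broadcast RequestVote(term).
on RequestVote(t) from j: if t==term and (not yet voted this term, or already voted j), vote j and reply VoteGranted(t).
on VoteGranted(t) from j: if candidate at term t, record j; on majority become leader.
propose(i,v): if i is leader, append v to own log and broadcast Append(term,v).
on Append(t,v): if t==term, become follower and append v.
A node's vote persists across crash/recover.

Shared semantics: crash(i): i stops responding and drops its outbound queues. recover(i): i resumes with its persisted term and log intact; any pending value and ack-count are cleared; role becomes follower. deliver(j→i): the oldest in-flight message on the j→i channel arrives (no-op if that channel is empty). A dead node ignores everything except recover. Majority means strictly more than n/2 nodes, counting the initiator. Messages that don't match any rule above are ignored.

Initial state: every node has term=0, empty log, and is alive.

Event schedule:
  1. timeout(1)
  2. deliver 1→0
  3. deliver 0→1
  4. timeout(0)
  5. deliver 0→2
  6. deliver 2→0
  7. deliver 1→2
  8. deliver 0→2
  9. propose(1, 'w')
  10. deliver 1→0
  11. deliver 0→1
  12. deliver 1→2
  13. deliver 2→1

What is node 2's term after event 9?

[1] timeout(1) → N1(cand t1 [-])
[2] deliver 1→0 → N0(foll t1 [-])
[3] deliver 0→1 → N1(lead t1 [-])
[4] timeout(0) → N0(cand t2 [-])
[5] deliver 0→2 → N2(foll t2 [-])
[6] deliver 2→0 → N0(lead t2 [-])
[7] deliver 1→2 → ∅
[8] deliver 0→2 → ∅
[9] propose(1,'w') → N1(lead t1 [w])

2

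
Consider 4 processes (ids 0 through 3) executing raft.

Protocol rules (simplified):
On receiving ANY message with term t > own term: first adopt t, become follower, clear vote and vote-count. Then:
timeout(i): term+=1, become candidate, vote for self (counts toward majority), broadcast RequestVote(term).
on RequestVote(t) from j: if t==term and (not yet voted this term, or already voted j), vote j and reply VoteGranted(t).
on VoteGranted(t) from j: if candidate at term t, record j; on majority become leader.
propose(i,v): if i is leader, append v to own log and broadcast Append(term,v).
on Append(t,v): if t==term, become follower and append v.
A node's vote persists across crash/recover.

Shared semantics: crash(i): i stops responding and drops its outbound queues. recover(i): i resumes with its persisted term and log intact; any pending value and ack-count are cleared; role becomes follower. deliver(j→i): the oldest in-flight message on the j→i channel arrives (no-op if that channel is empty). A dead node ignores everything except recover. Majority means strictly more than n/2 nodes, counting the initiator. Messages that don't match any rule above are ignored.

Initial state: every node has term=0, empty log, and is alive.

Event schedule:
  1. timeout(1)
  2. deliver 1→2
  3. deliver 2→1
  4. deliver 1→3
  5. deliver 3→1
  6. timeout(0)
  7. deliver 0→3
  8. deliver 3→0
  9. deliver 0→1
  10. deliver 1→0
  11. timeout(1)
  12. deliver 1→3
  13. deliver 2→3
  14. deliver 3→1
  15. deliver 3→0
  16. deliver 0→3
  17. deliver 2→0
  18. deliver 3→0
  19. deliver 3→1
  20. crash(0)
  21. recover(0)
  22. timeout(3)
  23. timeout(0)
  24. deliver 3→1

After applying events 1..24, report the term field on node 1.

3

[1] timeout(1) → N1(cand t1 [-])
[2] deliver 1→2 → N2(foll t1 [-])
[3] deliver 2→1 → ∅
[4] deliver 1→3 → N3(foll t1 [-])
[5] deliver 3→1 → N1(lead t1 [-])
[6] timeout(0) → N0(cand t1 [-])
[7] deliver 0→3 → ∅
[8] deliver 3→0 → ∅
[9] deliver 0→1 → ∅
[10] deliver 1→0 → ∅
[11] timeout(1) → N1(cand t2 [-])
[12] deliver 1→3 → N3(foll t2 [-])
[13] deliver 2→3 → ∅
[14] deliver 3→1 → ∅
[15] deliver 3→0 → ∅
[16] deliver 0→3 → ∅
[17] deliver 2→0 → ∅
[18] deliver 3→0 → ∅
[19] deliver 3→1 → ∅
[20] crash(0) → N0(✗cand t1 [-])
[21] recover(0) → N0(foll t1 [-])
[22] timeout(3) → N3(cand t3 [-])
[23] timeout(0) → N0(cand t2 [-])
[24] deliver 3→1 → N1(foll t3 [-])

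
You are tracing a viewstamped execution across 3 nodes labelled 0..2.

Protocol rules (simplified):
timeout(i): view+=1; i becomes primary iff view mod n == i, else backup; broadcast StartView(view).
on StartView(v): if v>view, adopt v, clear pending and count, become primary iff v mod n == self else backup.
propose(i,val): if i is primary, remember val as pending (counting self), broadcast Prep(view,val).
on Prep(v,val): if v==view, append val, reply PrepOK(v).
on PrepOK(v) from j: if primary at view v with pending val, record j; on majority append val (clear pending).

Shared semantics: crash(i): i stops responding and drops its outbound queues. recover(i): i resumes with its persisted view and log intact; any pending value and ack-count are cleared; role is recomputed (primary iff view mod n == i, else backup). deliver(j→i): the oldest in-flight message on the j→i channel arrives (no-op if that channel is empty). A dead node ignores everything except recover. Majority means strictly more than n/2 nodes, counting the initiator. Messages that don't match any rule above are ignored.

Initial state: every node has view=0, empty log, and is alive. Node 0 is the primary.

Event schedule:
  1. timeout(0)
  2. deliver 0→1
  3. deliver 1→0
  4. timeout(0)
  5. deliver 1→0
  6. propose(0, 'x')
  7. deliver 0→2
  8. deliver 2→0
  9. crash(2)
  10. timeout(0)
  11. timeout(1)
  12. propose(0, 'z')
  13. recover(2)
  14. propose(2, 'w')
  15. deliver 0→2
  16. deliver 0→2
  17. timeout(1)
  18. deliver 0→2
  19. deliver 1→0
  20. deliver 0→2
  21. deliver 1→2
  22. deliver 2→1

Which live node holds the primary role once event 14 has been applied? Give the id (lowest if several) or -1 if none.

0

1. timeout(0):  <0:back v1 ->
2. deliver 0→1:  <1:prim v1 ->
3. deliver 1→0:  nop
4. timeout(0):  <0:back v2 ->
5. deliver 1→0:  nop
6. propose(0,'x'):  nop
7. deliver 0→2:  <2:back v1 ->
8. deliver 2→0:  nop
9. crash(2):  <2:✗back v1 ->
10. timeout(0):  <0:prim v3 ->
11. timeout(1):  <1:back v2 ->
12. propose(0,'z'):  nop
13. recover(2):  <2:back v1 ->
14. propose(2,'w'):  nop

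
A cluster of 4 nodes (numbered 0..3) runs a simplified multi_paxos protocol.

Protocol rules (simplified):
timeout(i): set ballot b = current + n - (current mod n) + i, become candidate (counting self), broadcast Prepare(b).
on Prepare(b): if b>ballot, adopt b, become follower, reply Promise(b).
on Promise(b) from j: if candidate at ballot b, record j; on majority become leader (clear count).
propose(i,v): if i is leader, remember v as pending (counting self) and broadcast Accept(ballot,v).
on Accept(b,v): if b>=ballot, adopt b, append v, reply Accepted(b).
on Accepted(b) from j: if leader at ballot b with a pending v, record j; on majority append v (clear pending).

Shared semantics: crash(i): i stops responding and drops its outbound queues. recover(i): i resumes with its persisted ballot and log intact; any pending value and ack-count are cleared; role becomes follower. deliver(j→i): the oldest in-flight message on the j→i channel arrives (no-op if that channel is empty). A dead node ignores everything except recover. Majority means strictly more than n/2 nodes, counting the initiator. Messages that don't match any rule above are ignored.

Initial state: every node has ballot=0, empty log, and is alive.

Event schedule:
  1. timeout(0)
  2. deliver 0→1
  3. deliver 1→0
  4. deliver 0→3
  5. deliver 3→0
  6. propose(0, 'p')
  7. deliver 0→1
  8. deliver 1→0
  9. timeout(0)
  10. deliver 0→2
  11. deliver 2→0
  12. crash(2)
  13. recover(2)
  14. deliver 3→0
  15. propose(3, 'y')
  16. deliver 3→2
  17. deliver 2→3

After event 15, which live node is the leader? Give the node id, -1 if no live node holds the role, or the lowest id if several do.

[1] timeout(0) → N0(cand b4 [-])
[2] deliver 0→1 → N1(foll b4 [-])
[3] deliver 1→0 → ∅
[4] deliver 0→3 → N3(foll b4 [-])
[5] deliver 3→0 → N0(lead b4 [-])
[6] propose(0,'p') → ∅
[7] deliver 0→1 → N1(foll b4 [p])
[8] deliver 1→0 → ∅
[9] timeout(0) → N0(cand b8 [-])
[10] deliver 0→2 → N2(foll b4 [-])
[11] deliver 2→0 → ∅
[12] crash(2) → N2(✗foll b4 [-])
[13] recover(2) → N2(foll b4 [-])
[14] deliver 3→0 → ∅
[15] propose(3,'y') → ∅

-1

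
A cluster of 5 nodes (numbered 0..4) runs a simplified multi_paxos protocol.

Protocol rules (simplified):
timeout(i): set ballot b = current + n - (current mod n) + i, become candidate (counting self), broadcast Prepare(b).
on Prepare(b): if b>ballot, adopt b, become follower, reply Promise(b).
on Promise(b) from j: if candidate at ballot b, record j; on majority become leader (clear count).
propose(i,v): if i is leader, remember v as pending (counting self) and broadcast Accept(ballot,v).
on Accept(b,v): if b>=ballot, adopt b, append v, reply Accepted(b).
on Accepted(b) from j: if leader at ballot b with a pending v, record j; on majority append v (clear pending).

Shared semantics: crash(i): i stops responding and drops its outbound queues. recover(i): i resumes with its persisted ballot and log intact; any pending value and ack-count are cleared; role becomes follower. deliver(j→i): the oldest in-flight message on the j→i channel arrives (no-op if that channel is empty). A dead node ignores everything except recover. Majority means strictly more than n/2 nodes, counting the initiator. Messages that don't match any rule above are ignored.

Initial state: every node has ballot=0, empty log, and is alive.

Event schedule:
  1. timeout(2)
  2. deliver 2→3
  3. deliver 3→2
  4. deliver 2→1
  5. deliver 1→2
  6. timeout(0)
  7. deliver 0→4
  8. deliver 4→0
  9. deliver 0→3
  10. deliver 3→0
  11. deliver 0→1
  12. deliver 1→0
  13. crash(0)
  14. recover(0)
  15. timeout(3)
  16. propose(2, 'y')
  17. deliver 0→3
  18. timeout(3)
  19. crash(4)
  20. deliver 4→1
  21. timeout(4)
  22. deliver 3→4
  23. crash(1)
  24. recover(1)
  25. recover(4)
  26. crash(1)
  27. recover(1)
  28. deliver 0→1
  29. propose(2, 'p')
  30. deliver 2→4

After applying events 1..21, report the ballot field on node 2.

e1 timeout(2): 2[cand,b=7,-]
e2 deliver 2→3: 3[foll,b=7,-]
e3 deliver 3→2: ·
e4 deliver 2→1: 1[foll,b=7,-]
e5 deliver 1→2: 2[lead,b=7,-]
e6 timeout(0): 0[cand,b=5,-]
e7 deliver 0→4: 4[foll,b=5,-]
e8 deliver 4→0: ·
e9 deliver 0→3: ·
e10 deliver 3→0: ·
e11 deliver 0→1: ·
e12 deliver 1→0: ·
e13 crash(0): 0[✗cand,b=5,-]
e14 recover(0): 0[foll,b=5,-]
e15 timeout(3): 3[cand,b=13,-]
e16 propose(2,'y'): ·
e17 deliver 0→3: ·
e18 timeout(3): 3[cand,b=18,-]
e19 crash(4): 4[✗foll,b=5,-]
e20 deliver 4→1: ·
e21 timeout(4): ·

7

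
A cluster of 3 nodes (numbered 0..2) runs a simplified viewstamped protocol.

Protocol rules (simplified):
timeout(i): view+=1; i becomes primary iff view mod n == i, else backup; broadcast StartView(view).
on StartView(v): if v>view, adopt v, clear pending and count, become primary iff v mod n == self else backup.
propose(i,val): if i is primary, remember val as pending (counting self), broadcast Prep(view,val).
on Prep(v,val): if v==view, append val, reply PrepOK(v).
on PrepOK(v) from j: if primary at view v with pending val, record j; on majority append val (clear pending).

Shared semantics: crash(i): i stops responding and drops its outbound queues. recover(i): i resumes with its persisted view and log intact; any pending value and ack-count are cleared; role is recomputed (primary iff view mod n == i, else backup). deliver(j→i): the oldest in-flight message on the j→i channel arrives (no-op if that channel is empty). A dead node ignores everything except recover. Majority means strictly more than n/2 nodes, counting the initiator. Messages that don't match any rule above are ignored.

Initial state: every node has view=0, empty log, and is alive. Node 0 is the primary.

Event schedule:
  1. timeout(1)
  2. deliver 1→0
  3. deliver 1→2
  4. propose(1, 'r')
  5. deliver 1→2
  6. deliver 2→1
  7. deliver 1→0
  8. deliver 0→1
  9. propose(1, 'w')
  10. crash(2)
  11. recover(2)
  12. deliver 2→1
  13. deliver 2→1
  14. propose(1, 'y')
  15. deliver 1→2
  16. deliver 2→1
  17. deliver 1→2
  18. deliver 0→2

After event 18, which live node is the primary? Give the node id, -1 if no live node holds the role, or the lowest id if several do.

after 1 — timeout(1): n1:prim/v1/[-]
after 2 — deliver 1→0: n0:back/v1/[-]
after 3 — deliver 1→2: n2:back/v1/[-]
after 4 — propose(1,'r'): ·
after 5 — deliver 1→2: n2:back/v1/[r]
after 6 — deliver 2→1: n1:prim/v1/[r]
after 7 — deliver 1→0: n0:back/v1/[r]
after 8 — deliver 0→1: ·
after 9 — propose(1,'w'): ·
after 10 — crash(2): n2:✗back/v1/[r]
after 11 — recover(2): n2:back/v1/[r]
after 12 — deliver 2→1: ·
after 13 — deliver 2→1: ·
after 14 — propose(1,'y'): ·
after 15 — deliver 1→2: n2:back/v1/[r,w]
after 16 — deliver 2→1: n1:prim/v1/[r,y]
after 17 — deliver 1→2: n2:back/v1/[r,w,y]
after 18 — deliver 0→2: ·

1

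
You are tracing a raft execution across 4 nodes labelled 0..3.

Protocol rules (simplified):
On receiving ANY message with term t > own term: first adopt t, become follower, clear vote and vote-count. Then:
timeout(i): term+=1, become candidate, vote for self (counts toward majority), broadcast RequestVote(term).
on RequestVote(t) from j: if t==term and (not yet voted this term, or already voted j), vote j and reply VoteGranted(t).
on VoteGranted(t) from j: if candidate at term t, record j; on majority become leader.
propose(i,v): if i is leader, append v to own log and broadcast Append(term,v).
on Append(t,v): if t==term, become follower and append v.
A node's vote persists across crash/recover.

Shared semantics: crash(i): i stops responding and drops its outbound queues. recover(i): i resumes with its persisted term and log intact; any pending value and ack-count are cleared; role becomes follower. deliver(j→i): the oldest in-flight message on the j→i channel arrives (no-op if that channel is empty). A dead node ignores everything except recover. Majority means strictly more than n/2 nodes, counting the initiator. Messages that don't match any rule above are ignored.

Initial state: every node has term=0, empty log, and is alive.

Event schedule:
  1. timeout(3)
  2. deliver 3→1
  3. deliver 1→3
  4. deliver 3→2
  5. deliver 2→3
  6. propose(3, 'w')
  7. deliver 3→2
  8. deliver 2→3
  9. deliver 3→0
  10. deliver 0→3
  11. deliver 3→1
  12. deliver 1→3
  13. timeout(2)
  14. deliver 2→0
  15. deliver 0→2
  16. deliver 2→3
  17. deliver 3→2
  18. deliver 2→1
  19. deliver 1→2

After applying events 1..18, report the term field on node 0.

2

[1] timeout(3) → N3(cand t1 [-])
[2] deliver 3→1 → N1(foll t1 [-])
[3] deliver 1→3 → ∅
[4] deliver 3→2 → N2(foll t1 [-])
[5] deliver 2→3 → N3(lead t1 [-])
[6] propose(3,'w') → N3(lead t1 [w])
[7] deliver 3→2 → N2(foll t1 [w])
[8] deliver 2→3 → ∅
[9] deliver 3→0 → N0(foll t1 [-])
[10] deliver 0→3 → ∅
[11] deliver 3→1 → N1(foll t1 [w])
[12] deliver 1→3 → ∅
[13] timeout(2) → N2(cand t2 [w])
[14] deliver 2→0 → N0(foll t2 [-])
[15] deliver 0→2 → ∅
[16] deliver 2→3 → N3(foll t2 [w])
[17] deliver 3→2 → N2(lead t2 [w])
[18] deliver 2→1 → N1(foll t2 [w])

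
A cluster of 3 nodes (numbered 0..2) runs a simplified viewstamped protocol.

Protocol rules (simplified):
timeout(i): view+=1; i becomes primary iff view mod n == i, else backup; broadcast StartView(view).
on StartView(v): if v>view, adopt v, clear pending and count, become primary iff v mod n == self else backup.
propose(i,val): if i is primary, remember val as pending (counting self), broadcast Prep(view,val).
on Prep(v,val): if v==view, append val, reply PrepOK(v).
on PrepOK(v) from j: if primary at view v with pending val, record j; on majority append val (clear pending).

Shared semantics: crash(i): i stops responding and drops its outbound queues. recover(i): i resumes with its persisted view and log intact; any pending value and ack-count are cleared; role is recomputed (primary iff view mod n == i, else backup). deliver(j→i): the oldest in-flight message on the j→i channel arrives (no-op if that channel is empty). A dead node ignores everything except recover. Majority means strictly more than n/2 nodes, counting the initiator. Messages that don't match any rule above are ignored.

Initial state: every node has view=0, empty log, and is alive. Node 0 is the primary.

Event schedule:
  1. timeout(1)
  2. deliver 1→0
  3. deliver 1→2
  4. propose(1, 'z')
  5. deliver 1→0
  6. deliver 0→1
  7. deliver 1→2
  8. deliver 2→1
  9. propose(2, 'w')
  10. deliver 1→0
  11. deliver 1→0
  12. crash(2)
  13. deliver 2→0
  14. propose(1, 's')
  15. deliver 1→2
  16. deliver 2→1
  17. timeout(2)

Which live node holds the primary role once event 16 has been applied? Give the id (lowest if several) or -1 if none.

[1] timeout(1) → N1(prim v1 [-])
[2] deliver 1→0 → N0(back v1 [-])
[3] deliver 1→2 → N2(back v1 [-])
[4] propose(1,'z') → ∅
[5] deliver 1→0 → N0(back v1 [z])
[6] deliver 0→1 → N1(prim v1 [z])
[7] deliver 1→2 → N2(back v1 [z])
[8] deliver 2→1 → ∅
[9] propose(2,'w') → ∅
[10] deliver 1→0 → ∅
[11] deliver 1→0 → ∅
[12] crash(2) → N2(✗back v1 [z])
[13] deliver 2→0 → ∅
[14] propose(1,'s') → ∅
[15] deliver 1→2 → ∅
[16] deliver 2→1 → ∅

1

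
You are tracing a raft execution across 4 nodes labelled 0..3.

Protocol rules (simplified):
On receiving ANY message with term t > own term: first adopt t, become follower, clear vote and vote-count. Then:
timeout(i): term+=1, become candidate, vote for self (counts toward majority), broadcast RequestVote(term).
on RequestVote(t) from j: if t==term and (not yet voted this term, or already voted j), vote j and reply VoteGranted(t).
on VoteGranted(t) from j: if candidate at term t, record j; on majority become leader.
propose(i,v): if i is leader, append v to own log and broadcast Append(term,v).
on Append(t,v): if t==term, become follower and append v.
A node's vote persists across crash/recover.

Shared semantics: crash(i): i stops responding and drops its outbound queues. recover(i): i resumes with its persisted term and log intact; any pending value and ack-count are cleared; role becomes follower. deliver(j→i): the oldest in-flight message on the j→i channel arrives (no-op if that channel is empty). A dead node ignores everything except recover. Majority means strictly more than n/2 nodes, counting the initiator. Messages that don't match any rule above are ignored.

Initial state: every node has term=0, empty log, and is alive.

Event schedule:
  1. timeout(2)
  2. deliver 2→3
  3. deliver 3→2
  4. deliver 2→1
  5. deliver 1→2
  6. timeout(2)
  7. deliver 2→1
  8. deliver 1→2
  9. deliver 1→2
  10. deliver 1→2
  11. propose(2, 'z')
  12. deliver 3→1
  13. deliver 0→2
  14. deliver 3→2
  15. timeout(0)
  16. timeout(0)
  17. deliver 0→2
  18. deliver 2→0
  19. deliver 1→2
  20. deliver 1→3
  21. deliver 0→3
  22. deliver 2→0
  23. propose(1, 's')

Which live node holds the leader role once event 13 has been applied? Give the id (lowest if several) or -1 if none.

-1

[1] timeout(2) → N2(cand t1 [-])
[2] deliver 2→3 → N3(foll t1 [-])
[3] deliver 3→2 → ∅
[4] deliver 2→1 → N1(foll t1 [-])
[5] deliver 1→2 → N2(lead t1 [-])
[6] timeout(2) → N2(cand t2 [-])
[7] deliver 2→1 → N1(foll t2 [-])
[8] deliver 1→2 → ∅
[9] deliver 1→2 → ∅
[10] deliver 1→2 → ∅
[11] propose(2,'z') → ∅
[12] deliver 3→1 → ∅
[13] deliver 0→2 → ∅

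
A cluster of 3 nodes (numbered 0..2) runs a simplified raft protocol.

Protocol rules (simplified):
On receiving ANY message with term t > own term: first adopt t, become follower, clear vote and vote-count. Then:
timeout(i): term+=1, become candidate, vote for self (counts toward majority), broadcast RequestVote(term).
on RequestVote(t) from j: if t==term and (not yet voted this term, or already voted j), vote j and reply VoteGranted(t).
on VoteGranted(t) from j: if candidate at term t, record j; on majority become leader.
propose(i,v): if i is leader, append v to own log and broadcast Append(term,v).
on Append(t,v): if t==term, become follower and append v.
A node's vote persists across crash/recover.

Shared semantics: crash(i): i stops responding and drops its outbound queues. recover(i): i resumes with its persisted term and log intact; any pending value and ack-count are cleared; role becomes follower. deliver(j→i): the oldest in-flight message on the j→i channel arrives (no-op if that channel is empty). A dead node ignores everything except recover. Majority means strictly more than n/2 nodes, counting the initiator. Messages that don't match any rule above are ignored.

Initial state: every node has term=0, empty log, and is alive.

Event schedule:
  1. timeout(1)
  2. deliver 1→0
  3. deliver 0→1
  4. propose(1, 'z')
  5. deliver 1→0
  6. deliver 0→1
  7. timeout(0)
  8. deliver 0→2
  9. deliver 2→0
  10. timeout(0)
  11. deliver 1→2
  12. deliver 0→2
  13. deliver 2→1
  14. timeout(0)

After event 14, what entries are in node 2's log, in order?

[1] timeout(1) → N1(cand t1 [-])
[2] deliver 1→0 → N0(foll t1 [-])
[3] deliver 0→1 → N1(lead t1 [-])
[4] propose(1,'z') → N1(lead t1 [z])
[5] deliver 1→0 → N0(foll t1 [z])
[6] deliver 0→1 → ∅
[7] timeout(0) → N0(cand t2 [z])
[8] deliver 0→2 → N2(foll t2 [-])
[9] deliver 2→0 → N0(lead t2 [z])
[10] timeout(0) → N0(cand t3 [z])
[11] deliver 1→2 → ∅
[12] deliver 0→2 → N2(foll t3 [-])
[13] deliver 2→1 → ∅
[14] timeout(0) → N0(cand t4 [z])

empty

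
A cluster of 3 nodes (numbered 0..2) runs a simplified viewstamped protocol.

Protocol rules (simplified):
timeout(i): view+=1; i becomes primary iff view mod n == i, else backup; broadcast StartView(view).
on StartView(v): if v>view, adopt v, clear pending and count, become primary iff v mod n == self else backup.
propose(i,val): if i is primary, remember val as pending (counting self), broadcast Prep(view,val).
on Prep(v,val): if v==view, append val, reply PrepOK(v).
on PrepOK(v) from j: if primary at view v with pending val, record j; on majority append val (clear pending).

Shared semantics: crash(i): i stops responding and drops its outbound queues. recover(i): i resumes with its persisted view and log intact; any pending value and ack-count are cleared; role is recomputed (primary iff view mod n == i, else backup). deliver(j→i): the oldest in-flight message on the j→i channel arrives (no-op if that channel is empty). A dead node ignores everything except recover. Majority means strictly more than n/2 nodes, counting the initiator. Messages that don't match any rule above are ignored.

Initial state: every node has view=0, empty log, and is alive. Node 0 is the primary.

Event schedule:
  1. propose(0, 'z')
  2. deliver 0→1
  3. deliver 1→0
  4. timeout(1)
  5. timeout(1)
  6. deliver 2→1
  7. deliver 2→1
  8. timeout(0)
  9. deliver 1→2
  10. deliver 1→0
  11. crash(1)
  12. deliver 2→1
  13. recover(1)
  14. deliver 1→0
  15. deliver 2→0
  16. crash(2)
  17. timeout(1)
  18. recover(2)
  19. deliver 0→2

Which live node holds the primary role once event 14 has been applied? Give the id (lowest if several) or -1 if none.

1. propose(0,'z'):  nop
2. deliver 0→1:  <1:back v0 z>
3. deliver 1→0:  <0:prim v0 z>
4. timeout(1):  <1:prim v1 z>
5. timeout(1):  <1:back v2 z>
6. deliver 2→1:  nop
7. deliver 2→1:  nop
8. timeout(0):  <0:back v1 z>
9. deliver 1→2:  <2:back v1 ->
10. deliver 1→0:  nop
11. crash(1):  <1:✗back v2 z>
12. deliver 2→1:  nop
13. recover(1):  <1:back v2 z>
14. deliver 1→0:  nop

-1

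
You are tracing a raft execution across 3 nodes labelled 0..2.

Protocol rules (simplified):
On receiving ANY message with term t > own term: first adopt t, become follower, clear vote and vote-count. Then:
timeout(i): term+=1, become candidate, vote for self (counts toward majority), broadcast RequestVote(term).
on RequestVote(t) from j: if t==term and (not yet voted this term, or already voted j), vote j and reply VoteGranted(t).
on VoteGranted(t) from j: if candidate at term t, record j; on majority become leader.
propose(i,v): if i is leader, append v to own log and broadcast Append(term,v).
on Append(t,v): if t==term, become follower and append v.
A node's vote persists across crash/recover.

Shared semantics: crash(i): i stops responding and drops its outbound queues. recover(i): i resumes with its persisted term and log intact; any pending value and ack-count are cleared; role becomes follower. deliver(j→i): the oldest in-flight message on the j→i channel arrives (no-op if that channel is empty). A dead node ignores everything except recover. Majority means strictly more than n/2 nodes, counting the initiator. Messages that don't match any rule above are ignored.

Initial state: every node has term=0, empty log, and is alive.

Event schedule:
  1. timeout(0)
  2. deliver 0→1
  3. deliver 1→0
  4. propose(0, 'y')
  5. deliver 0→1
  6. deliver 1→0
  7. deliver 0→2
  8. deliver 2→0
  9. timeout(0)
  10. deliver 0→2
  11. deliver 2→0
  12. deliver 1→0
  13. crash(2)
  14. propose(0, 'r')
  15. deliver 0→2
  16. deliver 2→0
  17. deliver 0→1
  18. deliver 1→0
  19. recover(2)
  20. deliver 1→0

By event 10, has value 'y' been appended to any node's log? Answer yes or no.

1. timeout(0):  <0:cand t1 ->
2. deliver 0→1:  <1:foll t1 ->
3. deliver 1→0:  <0:lead t1 ->
4. propose(0,'y'):  <0:lead t1 y>
5. deliver 0→1:  <1:foll t1 y>
6. deliver 1→0:  nop
7. deliver 0→2:  <2:foll t1 ->
8. deliver 2→0:  nop
9. timeout(0):  <0:cand t2 y>
10. deliver 0→2:  <2:foll t1 y>

yes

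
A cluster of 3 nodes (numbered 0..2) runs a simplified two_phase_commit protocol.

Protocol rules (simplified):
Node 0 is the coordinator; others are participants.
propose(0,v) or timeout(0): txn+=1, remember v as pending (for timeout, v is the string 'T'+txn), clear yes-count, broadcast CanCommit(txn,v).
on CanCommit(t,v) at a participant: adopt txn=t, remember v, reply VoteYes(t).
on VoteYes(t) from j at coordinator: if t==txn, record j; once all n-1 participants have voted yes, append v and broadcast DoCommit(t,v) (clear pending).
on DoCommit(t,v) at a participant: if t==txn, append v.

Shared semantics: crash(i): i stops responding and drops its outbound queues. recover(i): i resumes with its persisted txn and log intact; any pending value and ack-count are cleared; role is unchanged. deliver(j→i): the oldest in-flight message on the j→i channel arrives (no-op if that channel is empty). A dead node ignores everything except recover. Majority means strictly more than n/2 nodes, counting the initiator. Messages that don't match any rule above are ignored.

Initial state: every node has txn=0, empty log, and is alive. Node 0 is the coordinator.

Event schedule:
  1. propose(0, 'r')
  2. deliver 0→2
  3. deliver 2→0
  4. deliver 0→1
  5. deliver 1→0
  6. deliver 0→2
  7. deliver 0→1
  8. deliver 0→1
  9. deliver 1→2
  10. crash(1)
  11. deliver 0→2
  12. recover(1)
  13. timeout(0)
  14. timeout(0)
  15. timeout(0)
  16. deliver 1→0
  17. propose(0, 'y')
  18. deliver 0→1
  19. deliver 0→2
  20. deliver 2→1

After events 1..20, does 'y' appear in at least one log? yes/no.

[1] propose(0,'r') → N0(coor t1 [-])
[2] deliver 0→2 → N2(part t1 [-])
[3] deliver 2→0 → ∅
[4] deliver 0→1 → N1(part t1 [-])
[5] deliver 1→0 → N0(coor t1 [r])
[6] deliver 0→2 → N2(part t1 [r])
[7] deliver 0→1 → N1(part t1 [r])
[8] deliver 0→1 → ∅
[9] deliver 1→2 → ∅
[10] crash(1) → N1(✗part t1 [r])
[11] deliver 0→2 → ∅
[12] recover(1) → N1(part t1 [r])
[13] timeout(0) → N0(coor t2 [r])
[14] timeout(0) → N0(coor t3 [r])
[15] timeout(0) → N0(coor t4 [r])
[16] deliver 1→0 → ∅
[17] propose(0,'y') → N0(coor t5 [r])
[18] deliver 0→1 → N1(part t2 [r])
[19] deliver 0→2 → N2(part t2 [r])
[20] deliver 2→1 → ∅

no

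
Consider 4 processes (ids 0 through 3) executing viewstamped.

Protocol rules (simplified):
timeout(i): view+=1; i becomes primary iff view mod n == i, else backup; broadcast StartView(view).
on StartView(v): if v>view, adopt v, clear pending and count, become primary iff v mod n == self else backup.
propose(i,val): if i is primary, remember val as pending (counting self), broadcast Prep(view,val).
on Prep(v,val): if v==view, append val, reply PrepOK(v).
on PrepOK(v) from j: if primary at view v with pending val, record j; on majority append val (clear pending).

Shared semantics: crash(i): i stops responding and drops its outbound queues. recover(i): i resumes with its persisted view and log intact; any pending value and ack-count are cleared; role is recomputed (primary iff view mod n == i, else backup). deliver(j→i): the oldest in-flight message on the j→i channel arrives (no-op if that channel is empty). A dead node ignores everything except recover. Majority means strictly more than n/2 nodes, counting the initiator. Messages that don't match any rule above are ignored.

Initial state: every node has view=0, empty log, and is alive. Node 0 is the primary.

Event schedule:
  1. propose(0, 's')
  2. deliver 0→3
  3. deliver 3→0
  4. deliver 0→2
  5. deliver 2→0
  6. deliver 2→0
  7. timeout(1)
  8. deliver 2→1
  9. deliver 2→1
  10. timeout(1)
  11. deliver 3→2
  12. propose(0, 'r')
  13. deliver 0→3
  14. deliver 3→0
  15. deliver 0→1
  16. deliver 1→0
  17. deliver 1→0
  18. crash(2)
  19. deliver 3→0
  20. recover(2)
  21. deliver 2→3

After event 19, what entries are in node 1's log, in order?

empty

after 1 — propose(0,'s'): ·
after 2 — deliver 0→3: n3:back/v0/[s]
after 3 — deliver 3→0: ·
after 4 — deliver 0→2: n2:back/v0/[s]
after 5 — deliver 2→0: n0:prim/v0/[s]
after 6 — deliver 2→0: ·
after 7 — timeout(1): n1:prim/v1/[-]
after 8 — deliver 2→1: ·
after 9 — deliver 2→1: ·
after 10 — timeout(1): n1:back/v2/[-]
after 11 — deliver 3→2: ·
after 12 — propose(0,'r'): ·
after 13 — deliver 0→3: n3:back/v0/[s,r]
after 14 — deliver 3→0: ·
after 15 — deliver 0→1: ·
after 16 — deliver 1→0: n0:back/v1/[s]
after 17 — deliver 1→0: n0:back/v2/[s]
after 18 — crash(2): n2:✗back/v0/[s]
after 19 — deliver 3→0: ·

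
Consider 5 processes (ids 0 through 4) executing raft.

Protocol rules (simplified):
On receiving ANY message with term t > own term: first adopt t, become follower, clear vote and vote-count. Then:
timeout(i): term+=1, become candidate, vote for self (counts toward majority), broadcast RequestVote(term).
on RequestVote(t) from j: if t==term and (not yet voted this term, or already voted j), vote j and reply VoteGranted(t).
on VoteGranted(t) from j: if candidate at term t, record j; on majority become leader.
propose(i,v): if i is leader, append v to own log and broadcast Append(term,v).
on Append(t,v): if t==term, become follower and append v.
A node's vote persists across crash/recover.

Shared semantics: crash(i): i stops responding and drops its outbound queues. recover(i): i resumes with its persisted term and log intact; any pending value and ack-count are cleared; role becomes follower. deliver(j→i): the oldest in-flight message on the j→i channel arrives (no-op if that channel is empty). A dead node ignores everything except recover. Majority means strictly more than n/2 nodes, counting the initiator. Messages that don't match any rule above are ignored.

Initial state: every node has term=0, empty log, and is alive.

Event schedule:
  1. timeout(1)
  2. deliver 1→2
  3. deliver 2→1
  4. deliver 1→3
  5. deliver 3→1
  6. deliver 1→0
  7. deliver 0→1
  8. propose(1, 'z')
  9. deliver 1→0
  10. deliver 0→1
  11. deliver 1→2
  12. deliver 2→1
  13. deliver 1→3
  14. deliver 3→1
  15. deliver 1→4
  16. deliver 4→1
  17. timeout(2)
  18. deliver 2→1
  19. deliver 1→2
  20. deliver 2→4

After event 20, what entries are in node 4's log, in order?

after 1 — timeout(1): n1:cand/t1/[-]
after 2 — deliver 1→2: n2:foll/t1/[-]
after 3 — deliver 2→1: ·
after 4 — deliver 1→3: n3:foll/t1/[-]
after 5 — deliver 3→1: n1:lead/t1/[-]
after 6 — deliver 1→0: n0:foll/t1/[-]
after 7 — deliver 0→1: ·
after 8 — propose(1,'z'): n1:lead/t1/[z]
after 9 — deliver 1→0: n0:foll/t1/[z]
after 10 — deliver 0→1: ·
after 11 — deliver 1→2: n2:foll/t1/[z]
after 12 — deliver 2→1: ·
after 13 — deliver 1→3: n3:foll/t1/[z]
after 14 — deliver 3→1: ·
after 15 — deliver 1→4: n4:foll/t1/[-]
after 16 — deliver 4→1: ·
after 17 — timeout(2): n2:cand/t2/[z]
after 18 — deliver 2→1: n1:foll/t2/[z]
after 19 — deliver 1→2: ·
after 20 — deliver 2→4: n4:foll/t2/[-]

empty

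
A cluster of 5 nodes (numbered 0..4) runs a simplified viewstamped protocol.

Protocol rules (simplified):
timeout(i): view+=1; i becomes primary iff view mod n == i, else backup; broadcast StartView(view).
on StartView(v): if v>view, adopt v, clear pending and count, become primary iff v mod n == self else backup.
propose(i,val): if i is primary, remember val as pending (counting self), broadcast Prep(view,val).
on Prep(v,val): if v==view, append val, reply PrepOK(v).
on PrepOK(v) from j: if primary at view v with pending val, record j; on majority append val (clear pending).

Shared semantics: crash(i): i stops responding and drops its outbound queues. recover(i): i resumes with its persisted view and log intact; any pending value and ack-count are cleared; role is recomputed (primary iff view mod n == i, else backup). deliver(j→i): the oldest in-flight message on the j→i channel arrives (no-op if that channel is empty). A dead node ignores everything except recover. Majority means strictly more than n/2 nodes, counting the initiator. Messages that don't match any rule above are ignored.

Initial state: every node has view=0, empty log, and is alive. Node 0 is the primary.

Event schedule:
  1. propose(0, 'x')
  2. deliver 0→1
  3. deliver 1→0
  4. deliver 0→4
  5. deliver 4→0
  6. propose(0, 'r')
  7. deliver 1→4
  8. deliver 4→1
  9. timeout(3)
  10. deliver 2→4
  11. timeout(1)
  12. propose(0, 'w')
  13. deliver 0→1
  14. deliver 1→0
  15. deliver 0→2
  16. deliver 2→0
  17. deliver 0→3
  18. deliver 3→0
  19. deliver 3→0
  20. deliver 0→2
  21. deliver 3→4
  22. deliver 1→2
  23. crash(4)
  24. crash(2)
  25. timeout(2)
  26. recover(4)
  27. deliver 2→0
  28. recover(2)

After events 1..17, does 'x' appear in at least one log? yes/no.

[1] propose(0,'x') → ∅
[2] deliver 0→1 → N1(back v0 [x])
[3] deliver 1→0 → ∅
[4] deliver 0→4 → N4(back v0 [x])
[5] deliver 4→0 → N0(prim v0 [x])
[6] propose(0,'r') → ∅
[7] deliver 1→4 → ∅
[8] deliver 4→1 → ∅
[9] timeout(3) → N3(back v1 [-])
[10] deliver 2→4 → ∅
[11] timeout(1) → N1(prim v1 [x])
[12] propose(0,'w') → ∅
[13] deliver 0→1 → ∅
[14] deliver 1→0 → N0(back v1 [x])
[15] deliver 0→2 → N2(back v0 [x])
[16] deliver 2→0 → ∅
[17] deliver 0→3 → ∅

yes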